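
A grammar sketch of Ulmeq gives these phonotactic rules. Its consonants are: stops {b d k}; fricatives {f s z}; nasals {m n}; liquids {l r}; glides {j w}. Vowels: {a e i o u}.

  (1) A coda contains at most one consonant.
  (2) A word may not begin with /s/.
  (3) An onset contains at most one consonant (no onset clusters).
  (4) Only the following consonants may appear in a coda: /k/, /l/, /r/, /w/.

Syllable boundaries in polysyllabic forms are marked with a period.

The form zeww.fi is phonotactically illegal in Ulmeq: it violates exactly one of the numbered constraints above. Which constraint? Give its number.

zeww.fi: syllable 1 coda /ww/ has 2 consonants (> 1).
This is a violation of constraint 1: "A coda contains at most one consonant."
The remaining constraints (2, 3, 4) are satisfied.

1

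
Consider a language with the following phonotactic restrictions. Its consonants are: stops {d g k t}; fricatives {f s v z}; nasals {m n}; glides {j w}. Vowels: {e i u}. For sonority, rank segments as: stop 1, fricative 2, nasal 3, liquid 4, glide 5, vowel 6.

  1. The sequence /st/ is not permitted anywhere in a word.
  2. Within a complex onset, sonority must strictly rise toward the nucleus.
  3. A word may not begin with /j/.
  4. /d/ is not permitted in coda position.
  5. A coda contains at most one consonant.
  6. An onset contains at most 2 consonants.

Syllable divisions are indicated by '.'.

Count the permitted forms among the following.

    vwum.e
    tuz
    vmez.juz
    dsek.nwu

vwum.e — σ1 onset /vw/ (2→5 rises), coda /m/ ok; σ2 onset /∅/, coda /∅/ ok → permitted
tuz — σ1 onset /t/, coda /z/ ok → permitted
vmez.juz — σ1 onset /vm/ (2→3 rises), coda /z/ ok; σ2 onset /j/, coda /z/ ok → permitted
dsek.nwu — σ1 onset /ds/ (1→2 rises), coda /k/ ok; σ2 onset /nw/ (3→5 rises), coda /∅/ ok → permitted
Permitted: vwum.e, tuz, vmez.juz, dsek.nwu → 4.

4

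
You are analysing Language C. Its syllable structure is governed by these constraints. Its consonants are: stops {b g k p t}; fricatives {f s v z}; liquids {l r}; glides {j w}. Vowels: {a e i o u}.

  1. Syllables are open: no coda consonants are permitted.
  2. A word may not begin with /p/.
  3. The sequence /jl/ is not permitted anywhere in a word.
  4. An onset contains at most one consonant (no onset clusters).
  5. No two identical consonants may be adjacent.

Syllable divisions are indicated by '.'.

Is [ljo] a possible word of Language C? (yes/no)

[ljo] — violates constraint 4: syllable 1 onset /lj/ has 2 consonants (> 1) → illicit

no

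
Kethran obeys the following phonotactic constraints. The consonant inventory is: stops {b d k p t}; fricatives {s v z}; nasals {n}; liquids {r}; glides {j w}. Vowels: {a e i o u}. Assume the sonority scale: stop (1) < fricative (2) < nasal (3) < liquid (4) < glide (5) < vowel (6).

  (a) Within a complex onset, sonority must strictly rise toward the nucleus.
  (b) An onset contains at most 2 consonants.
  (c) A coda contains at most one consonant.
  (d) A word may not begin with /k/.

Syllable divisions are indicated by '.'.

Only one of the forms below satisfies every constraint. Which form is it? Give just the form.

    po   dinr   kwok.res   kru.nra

po

po — σ1 onset /p/, coda /∅/ ok → phonotactically legal
dinr — violates constraint (c): syllable 1 coda /nr/ has 2 consonants (> 1) → phonotactically illegal
kwok.res — violates constraint (d): word begins with /k/ → phonotactically illegal
kru.nra — violates constraint (d): word begins with /k/ → phonotactically illegal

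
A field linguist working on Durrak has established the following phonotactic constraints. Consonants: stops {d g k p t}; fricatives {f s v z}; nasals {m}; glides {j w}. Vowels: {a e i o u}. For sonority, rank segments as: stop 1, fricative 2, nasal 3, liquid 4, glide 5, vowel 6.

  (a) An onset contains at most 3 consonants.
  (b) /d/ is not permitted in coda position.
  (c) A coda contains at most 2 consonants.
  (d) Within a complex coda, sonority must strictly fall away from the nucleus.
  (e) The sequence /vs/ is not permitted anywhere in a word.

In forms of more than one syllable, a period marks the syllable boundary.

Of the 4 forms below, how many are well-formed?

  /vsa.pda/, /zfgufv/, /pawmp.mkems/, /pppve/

/vsa.pda/ — violates constraint (e): contains banned sequence /vs/ → ill-formed
/zfgufv/ — violates constraint (d): syllable 1 coda /fv/: /f/ (fricative, 2) → /v/ (fricative, 2) does not fall → ill-formed
/pawmp.mkems/ — violates constraint (c): syllable 1 coda /wmp/ has 3 consonants (> 2) → ill-formed
/pppve/ — violates constraint (a): syllable 1 onset /pppv/ has 4 consonants (> 3) → ill-formed
No form is well-formed → 0.

0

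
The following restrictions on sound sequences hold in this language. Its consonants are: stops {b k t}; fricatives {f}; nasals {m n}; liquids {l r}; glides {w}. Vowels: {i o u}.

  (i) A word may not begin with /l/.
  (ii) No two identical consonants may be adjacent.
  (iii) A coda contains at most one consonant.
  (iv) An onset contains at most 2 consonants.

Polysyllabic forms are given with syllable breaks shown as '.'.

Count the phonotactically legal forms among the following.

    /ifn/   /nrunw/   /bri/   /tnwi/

/ifn/ — violates constraint (iii): syllable 1 coda /fn/ has 2 consonants (> 1) → phonotactically illegal
/nrunw/ — violates constraint (iii): syllable 1 coda /nw/ has 2 consonants (> 1) → phonotactically illegal
/bri/ — σ1 onset /br/ (2C), coda /∅/ ok → phonotactically legal
/tnwi/ — violates constraint (iv): syllable 1 onset /tnw/ has 3 consonants (> 2) → phonotactically illegal
Phonotactically legal: /bri/ → 1.

1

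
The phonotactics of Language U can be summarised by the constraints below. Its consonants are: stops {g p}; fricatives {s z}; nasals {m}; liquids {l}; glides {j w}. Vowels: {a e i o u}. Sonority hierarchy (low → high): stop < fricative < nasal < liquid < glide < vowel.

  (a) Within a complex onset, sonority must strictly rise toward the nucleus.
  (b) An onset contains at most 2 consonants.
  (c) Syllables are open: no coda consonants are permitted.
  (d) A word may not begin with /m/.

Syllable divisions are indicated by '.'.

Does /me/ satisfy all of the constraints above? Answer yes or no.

/me/ — violates constraint (d): word begins with /m/ → not permitted

no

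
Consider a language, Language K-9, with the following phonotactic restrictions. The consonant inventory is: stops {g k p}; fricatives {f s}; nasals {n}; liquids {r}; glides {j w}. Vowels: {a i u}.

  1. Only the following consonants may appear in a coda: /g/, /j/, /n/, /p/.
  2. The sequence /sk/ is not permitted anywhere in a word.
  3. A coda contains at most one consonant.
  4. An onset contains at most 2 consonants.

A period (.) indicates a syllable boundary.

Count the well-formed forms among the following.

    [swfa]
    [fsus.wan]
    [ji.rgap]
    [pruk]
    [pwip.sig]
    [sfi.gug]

3

[swfa] — violates constraint 4: syllable 1 onset /swf/ has 3 consonants (> 2) → ill-formed
[fsus.wan] — violates constraint 1: syllable 1 coda contains /s/, which is not a licensed coda consonant → ill-formed
[ji.rgap] — σ1 onset /j/, coda /∅/ ok; σ2 onset /rg/ (2C), coda /p/ ok → well-formed
[pruk] — violates constraint 1: syllable 1 coda contains /k/, which is not a licensed coda consonant → ill-formed
[pwip.sig] — σ1 onset /pw/ (2C), coda /p/ ok; σ2 onset /s/, coda /g/ ok → well-formed
[sfi.gug] — σ1 onset /sf/ (2C), coda /∅/ ok; σ2 onset /g/, coda /g/ ok → well-formed
Well-formed: [ji.rgap], [pwip.sig], [sfi.gug] → 3.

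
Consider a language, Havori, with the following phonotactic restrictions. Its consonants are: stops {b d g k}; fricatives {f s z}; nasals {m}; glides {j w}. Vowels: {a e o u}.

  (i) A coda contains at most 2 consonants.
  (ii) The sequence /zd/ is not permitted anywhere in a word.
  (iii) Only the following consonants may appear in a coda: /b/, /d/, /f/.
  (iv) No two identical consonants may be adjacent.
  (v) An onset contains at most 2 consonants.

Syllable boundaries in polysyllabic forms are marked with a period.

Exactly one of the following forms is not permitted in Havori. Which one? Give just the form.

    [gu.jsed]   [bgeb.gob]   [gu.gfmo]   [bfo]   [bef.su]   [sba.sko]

[gu.gfmo]

[gu.jsed] — σ1 onset /g/, coda /∅/ ok; σ2 onset /js/ (2C), coda /d/ ok → permitted
[bgeb.gob] — σ1 onset /bg/ (2C), coda /b/ ok; σ2 onset /g/, coda /b/ ok → permitted
[gu.gfmo] — violates constraint (v): syllable 2 onset /gfm/ has 3 consonants (> 2) → not permitted
[bfo] — σ1 onset /bf/ (2C), coda /∅/ ok → permitted
[bef.su] — σ1 onset /b/, coda /f/ ok; σ2 onset /s/, coda /∅/ ok → permitted
[sba.sko] — σ1 onset /sb/ (2C), coda /∅/ ok; σ2 onset /sk/ (2C), coda /∅/ ok → permitted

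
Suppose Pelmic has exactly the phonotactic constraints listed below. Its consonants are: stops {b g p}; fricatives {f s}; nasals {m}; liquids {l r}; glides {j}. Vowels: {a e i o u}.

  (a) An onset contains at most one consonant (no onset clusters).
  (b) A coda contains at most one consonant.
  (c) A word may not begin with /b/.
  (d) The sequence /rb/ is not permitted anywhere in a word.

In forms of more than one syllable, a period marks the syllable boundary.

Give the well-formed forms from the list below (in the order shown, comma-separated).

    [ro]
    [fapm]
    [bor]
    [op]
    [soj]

[ro] — σ1 onset /r/, coda /∅/ ok → well-formed
[fapm] — violates constraint (b): syllable 1 coda /pm/ has 2 consonants (> 1) → ill-formed
[bor] — violates constraint (c): word begins with /b/ → ill-formed
[op] — σ1 onset /∅/, coda /p/ ok → well-formed
[soj] — σ1 onset /s/, coda /j/ ok → well-formed

[ro], [op], [soj]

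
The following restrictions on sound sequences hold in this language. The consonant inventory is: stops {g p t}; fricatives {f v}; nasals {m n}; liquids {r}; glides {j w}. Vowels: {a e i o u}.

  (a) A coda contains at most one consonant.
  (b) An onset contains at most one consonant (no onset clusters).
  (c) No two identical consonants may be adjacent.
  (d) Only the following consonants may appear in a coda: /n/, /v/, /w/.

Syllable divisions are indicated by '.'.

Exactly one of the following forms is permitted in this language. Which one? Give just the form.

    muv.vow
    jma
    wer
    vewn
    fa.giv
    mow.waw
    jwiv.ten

muv.vow — violates constraint (c): adjacent identical consonants /vv/ → not permitted
jma — violates constraint (b): syllable 1 onset /jm/ has 2 consonants (> 1) → not permitted
wer — violates constraint (d): syllable 1 coda contains /r/, which is not a licensed coda consonant → not permitted
vewn — violates constraint (a): syllable 1 coda /wn/ has 2 consonants (> 1) → not permitted
fa.giv — σ1 onset /f/, coda /∅/ ok; σ2 onset /g/, coda /v/ ok → permitted
mow.waw — violates constraint (c): adjacent identical consonants /ww/ → not permitted
jwiv.ten — violates constraint (b): syllable 1 onset /jw/ has 2 consonants (> 1) → not permitted

fa.giv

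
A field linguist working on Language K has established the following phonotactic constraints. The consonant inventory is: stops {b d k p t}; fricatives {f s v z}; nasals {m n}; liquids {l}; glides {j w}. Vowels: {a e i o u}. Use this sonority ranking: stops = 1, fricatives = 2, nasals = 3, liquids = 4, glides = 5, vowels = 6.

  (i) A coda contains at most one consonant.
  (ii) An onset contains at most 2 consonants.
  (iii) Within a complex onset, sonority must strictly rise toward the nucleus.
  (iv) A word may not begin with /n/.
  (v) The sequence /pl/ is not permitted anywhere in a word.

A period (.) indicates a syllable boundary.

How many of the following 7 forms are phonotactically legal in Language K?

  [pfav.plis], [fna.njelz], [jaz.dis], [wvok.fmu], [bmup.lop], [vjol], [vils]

2

[pfav.plis] — violates constraint (v): contains banned sequence /pl/ → phonotactically illegal
[fna.njelz] — violates constraint (i): syllable 2 coda /lz/ has 2 consonants (> 1) → phonotactically illegal
[jaz.dis] — σ1 onset /j/, coda /z/ ok; σ2 onset /d/, coda /s/ ok → phonotactically legal
[wvok.fmu] — violates constraint (iii): syllable 1 onset /wv/: /w/ (glide, 5) → /v/ (fricative, 2) does not rise → phonotactically illegal
[bmup.lop] — violates constraint (v): contains banned sequence /pl/ → phonotactically illegal
[vjol] — σ1 onset /vj/ (2→5 rises), coda /l/ ok → phonotactically legal
[vils] — violates constraint (i): syllable 1 coda /ls/ has 2 consonants (> 1) → phonotactically illegal
Phonotactically legal: [jaz.dis], [vjol] → 2.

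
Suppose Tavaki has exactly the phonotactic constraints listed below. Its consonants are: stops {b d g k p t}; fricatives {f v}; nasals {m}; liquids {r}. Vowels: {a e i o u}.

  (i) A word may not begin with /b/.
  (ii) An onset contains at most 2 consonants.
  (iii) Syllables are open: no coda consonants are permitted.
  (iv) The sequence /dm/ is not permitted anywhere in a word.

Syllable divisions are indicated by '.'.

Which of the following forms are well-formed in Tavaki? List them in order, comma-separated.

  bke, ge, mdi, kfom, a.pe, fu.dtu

ge, mdi, a.pe, fu.dtu

bke — violates constraint (i): word begins with /b/ → ill-formed
ge — σ1 onset /g/, coda /∅/ ok → well-formed
mdi — σ1 onset /md/ (2C), coda /∅/ ok → well-formed
kfom — violates constraint (iii): syllable 1 coda /m/ has 1 consonant (> 0) → ill-formed
a.pe — σ1 onset /∅/, coda /∅/ ok; σ2 onset /p/, coda /∅/ ok → well-formed
fu.dtu — σ1 onset /f/, coda /∅/ ok; σ2 onset /dt/ (2C), coda /∅/ ok → well-formed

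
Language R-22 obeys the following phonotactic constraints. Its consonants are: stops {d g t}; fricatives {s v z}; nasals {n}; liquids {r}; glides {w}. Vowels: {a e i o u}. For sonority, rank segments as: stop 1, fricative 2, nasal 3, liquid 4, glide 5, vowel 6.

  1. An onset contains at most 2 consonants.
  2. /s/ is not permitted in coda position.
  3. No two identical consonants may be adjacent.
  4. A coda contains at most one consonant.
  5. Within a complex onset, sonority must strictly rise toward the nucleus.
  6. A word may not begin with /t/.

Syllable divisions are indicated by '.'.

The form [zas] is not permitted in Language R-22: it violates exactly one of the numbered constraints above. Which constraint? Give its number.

2

[zas]: syllable 1 coda contains /s/.
This is a violation of constraint 2: "/s/ is not permitted in coda position."
The remaining constraints (1, 3, 4, 5, 6) are satisfied.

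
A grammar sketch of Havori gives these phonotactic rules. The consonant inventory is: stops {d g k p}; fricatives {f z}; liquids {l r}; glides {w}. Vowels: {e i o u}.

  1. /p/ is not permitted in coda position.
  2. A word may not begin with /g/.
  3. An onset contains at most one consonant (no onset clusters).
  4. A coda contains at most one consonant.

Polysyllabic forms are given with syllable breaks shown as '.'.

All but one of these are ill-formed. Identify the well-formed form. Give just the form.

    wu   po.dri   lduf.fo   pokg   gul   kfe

wu — σ1 onset /w/, coda /∅/ ok → well-formed
po.dri — violates constraint 3: syllable 2 onset /dr/ has 2 consonants (> 1) → ill-formed
lduf.fo — violates constraint 3: syllable 1 onset /ld/ has 2 consonants (> 1) → ill-formed
pokg — violates constraint 4: syllable 1 coda /kg/ has 2 consonants (> 1) → ill-formed
gul — violates constraint 2: word begins with /g/ → ill-formed
kfe — violates constraint 3: syllable 1 onset /kf/ has 2 consonants (> 1) → ill-formed

wu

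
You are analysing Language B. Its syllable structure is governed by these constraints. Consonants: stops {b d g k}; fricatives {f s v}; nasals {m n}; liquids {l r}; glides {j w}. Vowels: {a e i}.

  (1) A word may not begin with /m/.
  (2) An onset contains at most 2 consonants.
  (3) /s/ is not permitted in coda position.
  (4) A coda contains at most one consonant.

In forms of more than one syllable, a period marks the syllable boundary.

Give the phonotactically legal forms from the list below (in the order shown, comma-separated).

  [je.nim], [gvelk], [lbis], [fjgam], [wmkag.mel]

[je.nim] — σ1 onset /j/, coda /∅/ ok; σ2 onset /n/, coda /m/ ok → phonotactically legal
[gvelk] — violates constraint 4: syllable 1 coda /lk/ has 2 consonants (> 1) → phonotactically illegal
[lbis] — violates constraint 3: syllable 1 coda contains /s/ → phonotactically illegal
[fjgam] — violates constraint 2: syllable 1 onset /fjg/ has 3 consonants (> 2) → phonotactically illegal
[wmkag.mel] — violates constraint 2: syllable 1 onset /wmk/ has 3 consonants (> 2) → phonotactically illegal

[je.nim]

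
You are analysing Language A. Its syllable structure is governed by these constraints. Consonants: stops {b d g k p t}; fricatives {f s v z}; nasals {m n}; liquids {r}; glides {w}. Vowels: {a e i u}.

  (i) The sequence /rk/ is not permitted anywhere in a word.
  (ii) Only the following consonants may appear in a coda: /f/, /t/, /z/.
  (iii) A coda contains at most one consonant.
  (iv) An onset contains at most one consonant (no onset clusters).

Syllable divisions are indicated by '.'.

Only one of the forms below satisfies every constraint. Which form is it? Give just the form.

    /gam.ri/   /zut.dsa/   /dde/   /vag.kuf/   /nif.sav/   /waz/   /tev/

/gam.ri/ — violates constraint (ii): syllable 1 coda contains /m/, which is not a licensed coda consonant → ill-formed
/zut.dsa/ — violates constraint (iv): syllable 2 onset /ds/ has 2 consonants (> 1) → ill-formed
/dde/ — violates constraint (iv): syllable 1 onset /dd/ has 2 consonants (> 1) → ill-formed
/vag.kuf/ — violates constraint (ii): syllable 1 coda contains /g/, which is not a licensed coda consonant → ill-formed
/nif.sav/ — violates constraint (ii): syllable 2 coda contains /v/, which is not a licensed coda consonant → ill-formed
/waz/ — σ1 onset /w/, coda /z/ ok → well-formed
/tev/ — violates constraint (ii): syllable 1 coda contains /v/, which is not a licensed coda consonant → ill-formed

/waz/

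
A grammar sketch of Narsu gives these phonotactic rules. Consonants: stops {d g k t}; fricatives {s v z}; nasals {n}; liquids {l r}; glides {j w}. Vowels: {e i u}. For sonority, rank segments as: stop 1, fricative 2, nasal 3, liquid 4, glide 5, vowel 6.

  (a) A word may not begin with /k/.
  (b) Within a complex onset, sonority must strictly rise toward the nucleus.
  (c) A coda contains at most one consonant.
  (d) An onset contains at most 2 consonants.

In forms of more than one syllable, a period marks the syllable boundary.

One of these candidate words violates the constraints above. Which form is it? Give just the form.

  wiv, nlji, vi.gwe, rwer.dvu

nlji

wiv — σ1 onset /w/, coda /v/ ok → permitted
nlji — violates constraint (d): syllable 1 onset /nlj/ has 3 consonants (> 2) → not permitted
vi.gwe — σ1 onset /v/, coda /∅/ ok; σ2 onset /gw/ (1→5 rises), coda /∅/ ok → permitted
rwer.dvu — σ1 onset /rw/ (4→5 rises), coda /r/ ok; σ2 onset /dv/ (1→2 rises), coda /∅/ ok → permitted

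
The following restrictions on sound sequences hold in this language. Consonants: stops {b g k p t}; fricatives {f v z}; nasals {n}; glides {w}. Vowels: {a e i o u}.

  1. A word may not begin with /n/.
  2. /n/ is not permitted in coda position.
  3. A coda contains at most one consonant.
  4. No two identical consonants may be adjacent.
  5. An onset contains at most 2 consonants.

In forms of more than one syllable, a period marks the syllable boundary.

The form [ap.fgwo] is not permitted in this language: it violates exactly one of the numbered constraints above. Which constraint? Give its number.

5

[ap.fgwo]: syllable 2 onset /fgw/ has 3 consonants (> 2).
This is a violation of constraint 5: "An onset contains at most 2 consonants."
The remaining constraints (1, 2, 3, 4) are satisfied.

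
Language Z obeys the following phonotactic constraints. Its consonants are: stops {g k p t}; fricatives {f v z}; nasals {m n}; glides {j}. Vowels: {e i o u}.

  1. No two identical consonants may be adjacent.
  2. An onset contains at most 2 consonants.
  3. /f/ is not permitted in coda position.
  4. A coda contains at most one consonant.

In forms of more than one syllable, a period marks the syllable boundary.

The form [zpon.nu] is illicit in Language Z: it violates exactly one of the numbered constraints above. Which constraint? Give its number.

[zpon.nu]: adjacent identical consonants /nn/.
This is a violation of constraint 1: "No two identical consonants may be adjacent."
The remaining constraints (2, 3, 4) are satisfied.

1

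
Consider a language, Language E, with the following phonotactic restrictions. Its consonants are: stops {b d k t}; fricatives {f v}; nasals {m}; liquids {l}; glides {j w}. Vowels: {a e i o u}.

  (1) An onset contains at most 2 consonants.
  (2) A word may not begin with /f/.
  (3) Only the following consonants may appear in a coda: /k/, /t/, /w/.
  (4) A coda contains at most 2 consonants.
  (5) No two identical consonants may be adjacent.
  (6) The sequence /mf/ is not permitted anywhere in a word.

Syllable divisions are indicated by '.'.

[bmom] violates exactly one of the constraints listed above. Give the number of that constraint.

3

[bmom]: syllable 1 coda contains /m/, which is not a licensed coda consonant.
This is a violation of constraint 3: "Only the following consonants may appear in a coda: /k/, /t/, /w/."
The remaining constraints (1, 2, 4, 5, 6) are satisfied.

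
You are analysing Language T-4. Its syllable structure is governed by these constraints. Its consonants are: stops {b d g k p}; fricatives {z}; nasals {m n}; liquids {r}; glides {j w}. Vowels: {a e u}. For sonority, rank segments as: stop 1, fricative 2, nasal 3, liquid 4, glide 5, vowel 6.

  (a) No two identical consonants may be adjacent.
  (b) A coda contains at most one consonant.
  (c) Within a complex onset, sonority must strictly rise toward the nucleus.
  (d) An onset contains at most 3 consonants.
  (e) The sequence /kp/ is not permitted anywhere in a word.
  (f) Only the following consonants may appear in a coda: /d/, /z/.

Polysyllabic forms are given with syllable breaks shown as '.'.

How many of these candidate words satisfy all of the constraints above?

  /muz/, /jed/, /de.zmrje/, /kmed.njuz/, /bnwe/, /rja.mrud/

5

/muz/ — σ1 onset /m/, coda /z/ ok → permitted
/jed/ — σ1 onset /j/, coda /d/ ok → permitted
/de.zmrje/ — violates constraint (d): syllable 2 onset /zmrj/ has 4 consonants (> 3) → not permitted
/kmed.njuz/ — σ1 onset /km/ (1→3 rises), coda /d/ ok; σ2 onset /nj/ (3→5 rises), coda /z/ ok → permitted
/bnwe/ — σ1 onset /bnw/ (1→3→5 rises), coda /∅/ ok → permitted
/rja.mrud/ — σ1 onset /rj/ (4→5 rises), coda /∅/ ok; σ2 onset /mr/ (3→4 rises), coda /d/ ok → permitted
Permitted: /muz/, /jed/, /kmed.njuz/, /bnwe/, /rja.mrud/ → 5.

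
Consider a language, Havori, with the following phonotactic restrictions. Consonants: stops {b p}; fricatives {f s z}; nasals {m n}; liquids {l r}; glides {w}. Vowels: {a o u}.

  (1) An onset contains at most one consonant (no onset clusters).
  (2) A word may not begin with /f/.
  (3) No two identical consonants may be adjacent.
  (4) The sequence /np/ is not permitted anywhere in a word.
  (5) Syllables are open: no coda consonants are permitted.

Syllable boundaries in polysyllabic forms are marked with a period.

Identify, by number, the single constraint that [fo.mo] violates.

[fo.mo]: word begins with /f/.
This is a violation of constraint 2: "A word may not begin with /f/."
The remaining constraints (1, 3, 4, 5) are satisfied.

2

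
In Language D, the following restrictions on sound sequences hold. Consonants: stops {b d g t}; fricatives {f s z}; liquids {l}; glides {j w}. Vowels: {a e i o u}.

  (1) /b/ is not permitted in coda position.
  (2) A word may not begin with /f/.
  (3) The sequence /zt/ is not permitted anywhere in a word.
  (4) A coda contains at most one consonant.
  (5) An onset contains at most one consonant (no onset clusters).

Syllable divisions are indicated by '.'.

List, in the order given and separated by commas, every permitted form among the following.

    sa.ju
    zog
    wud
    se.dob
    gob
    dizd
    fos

sa.ju — σ1 onset /s/, coda /∅/ ok; σ2 onset /j/, coda /∅/ ok → permitted
zog — σ1 onset /z/, coda /g/ ok → permitted
wud — σ1 onset /w/, coda /d/ ok → permitted
se.dob — violates constraint 1: syllable 2 coda contains /b/ → not permitted
gob — violates constraint 1: syllable 1 coda contains /b/ → not permitted
dizd — violates constraint 4: syllable 1 coda /zd/ has 2 consonants (> 1) → not permitted
fos — violates constraint 2: word begins with /f/ → not permitted

sa.ju, zog, wud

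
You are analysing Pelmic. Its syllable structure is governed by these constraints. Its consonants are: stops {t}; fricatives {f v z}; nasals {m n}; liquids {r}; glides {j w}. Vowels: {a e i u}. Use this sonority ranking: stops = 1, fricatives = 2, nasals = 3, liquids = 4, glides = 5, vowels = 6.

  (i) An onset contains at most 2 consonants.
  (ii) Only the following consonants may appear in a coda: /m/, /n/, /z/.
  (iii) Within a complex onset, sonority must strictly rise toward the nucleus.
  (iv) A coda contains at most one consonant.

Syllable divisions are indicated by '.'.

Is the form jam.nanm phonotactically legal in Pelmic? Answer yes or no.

no

jam.nanm — violates constraint (iv): syllable 2 coda /nm/ has 2 consonants (> 1) → phonotactically illegal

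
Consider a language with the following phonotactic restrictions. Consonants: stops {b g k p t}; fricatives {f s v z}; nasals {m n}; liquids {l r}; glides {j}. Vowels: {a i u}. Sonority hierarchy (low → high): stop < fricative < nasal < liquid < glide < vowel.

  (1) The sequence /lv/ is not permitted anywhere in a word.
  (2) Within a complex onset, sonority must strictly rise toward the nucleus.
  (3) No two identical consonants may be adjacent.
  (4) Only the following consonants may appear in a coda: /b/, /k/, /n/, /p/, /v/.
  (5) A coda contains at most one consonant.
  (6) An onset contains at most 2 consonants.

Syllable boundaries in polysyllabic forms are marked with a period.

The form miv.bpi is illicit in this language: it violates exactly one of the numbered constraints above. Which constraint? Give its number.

miv.bpi: syllable 2 onset /bp/: /b/ (stop, 1) → /p/ (stop, 1) does not rise.
This is a violation of constraint 2: "Within a complex onset, sonority must strictly rise toward the nucleus."
The remaining constraints (1, 3, 4, 5, 6) are satisfied.

2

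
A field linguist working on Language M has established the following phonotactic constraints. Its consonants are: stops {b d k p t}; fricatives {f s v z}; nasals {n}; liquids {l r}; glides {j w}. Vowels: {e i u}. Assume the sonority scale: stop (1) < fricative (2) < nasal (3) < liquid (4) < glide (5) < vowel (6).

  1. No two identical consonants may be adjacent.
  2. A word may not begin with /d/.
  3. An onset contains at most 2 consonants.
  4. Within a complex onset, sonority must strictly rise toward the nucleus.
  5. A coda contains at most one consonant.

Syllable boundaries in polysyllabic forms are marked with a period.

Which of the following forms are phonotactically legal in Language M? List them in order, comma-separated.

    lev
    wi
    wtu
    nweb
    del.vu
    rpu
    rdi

lev, wi, nweb

lev — σ1 onset /l/, coda /v/ ok → phonotactically legal
wi — σ1 onset /w/, coda /∅/ ok → phonotactically legal
wtu — violates constraint 4: syllable 1 onset /wt/: /w/ (glide, 5) → /t/ (stop, 1) does not rise → phonotactically illegal
nweb — σ1 onset /nw/ (3→5 rises), coda /b/ ok → phonotactically legal
del.vu — violates constraint 2: word begins with /d/ → phonotactically illegal
rpu — violates constraint 4: syllable 1 onset /rp/: /r/ (liquid, 4) → /p/ (stop, 1) does not rise → phonotactically illegal
rdi — violates constraint 4: syllable 1 onset /rd/: /r/ (liquid, 4) → /d/ (stop, 1) does not rise → phonotactically illegal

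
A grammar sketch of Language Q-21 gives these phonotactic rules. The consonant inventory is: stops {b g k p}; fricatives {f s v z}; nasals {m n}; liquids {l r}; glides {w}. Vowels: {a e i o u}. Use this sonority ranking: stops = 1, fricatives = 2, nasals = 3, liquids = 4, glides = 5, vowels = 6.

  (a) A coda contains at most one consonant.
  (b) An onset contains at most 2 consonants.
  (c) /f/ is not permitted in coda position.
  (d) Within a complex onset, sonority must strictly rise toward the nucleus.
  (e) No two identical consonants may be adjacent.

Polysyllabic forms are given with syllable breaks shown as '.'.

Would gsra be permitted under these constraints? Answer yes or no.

gsra — violates constraint (b): syllable 1 onset /gsr/ has 3 consonants (> 2) → not permitted

no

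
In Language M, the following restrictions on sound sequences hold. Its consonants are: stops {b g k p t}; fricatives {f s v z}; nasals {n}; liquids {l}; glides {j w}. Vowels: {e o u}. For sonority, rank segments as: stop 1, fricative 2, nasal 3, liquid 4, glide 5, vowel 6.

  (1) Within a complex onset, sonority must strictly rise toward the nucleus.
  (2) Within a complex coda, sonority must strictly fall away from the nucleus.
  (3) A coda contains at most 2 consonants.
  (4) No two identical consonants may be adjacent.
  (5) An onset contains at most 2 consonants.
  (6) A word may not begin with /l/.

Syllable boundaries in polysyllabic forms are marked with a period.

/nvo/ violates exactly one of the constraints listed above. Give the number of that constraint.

1

/nvo/: syllable 1 onset /nv/: /n/ (nasal, 3) → /v/ (fricative, 2) does not rise.
This is a violation of constraint 1: "Within a complex onset, sonority must strictly rise toward the nucleus."
The remaining constraints (2, 3, 4, 5, 6) are satisfied.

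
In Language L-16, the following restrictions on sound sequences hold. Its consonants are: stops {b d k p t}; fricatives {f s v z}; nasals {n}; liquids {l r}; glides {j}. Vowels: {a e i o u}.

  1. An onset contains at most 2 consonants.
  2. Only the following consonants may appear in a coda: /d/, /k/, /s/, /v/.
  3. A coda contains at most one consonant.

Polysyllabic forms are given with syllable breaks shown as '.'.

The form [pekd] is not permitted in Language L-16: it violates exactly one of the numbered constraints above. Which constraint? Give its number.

3

[pekd]: syllable 1 coda /kd/ has 2 consonants (> 1).
This is a violation of constraint 3: "A coda contains at most one consonant."
The remaining constraints (1, 2) are satisfied.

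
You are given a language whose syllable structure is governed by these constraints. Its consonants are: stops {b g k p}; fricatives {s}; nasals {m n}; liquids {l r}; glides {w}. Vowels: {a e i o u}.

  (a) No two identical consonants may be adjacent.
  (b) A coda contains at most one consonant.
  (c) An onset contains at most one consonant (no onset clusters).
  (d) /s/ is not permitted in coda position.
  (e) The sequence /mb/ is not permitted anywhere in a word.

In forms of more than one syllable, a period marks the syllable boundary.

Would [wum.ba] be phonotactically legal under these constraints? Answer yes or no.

no

[wum.ba] — violates constraint (e): contains banned sequence /mb/ → phonotactically illegal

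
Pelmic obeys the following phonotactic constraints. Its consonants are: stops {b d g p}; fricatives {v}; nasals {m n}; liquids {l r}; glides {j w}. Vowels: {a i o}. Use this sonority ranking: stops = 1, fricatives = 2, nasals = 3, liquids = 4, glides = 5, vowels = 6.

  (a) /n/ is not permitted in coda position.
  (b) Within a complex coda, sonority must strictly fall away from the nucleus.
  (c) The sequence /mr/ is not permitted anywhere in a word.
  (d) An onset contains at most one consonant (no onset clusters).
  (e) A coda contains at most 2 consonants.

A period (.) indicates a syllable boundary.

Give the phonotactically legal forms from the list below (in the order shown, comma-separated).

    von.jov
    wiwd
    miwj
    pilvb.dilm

von.jov — violates constraint (a): syllable 1 coda contains /n/ → phonotactically illegal
wiwd — σ1 onset /w/, coda /wd/ (5→1 falls) ok → phonotactically legal
miwj — violates constraint (b): syllable 1 coda /wj/: /w/ (glide, 5) → /j/ (glide, 5) does not fall → phonotactically illegal
pilvb.dilm — violates constraint (e): syllable 1 coda /lvb/ has 3 consonants (> 2) → phonotactically illegal

wiwd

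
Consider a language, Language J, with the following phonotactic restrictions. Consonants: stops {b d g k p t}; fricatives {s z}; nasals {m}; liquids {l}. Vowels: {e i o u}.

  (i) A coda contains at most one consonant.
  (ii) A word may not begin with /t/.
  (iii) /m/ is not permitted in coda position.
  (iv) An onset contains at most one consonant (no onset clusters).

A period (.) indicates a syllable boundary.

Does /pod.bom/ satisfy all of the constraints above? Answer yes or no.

no

/pod.bom/ — violates constraint (iii): syllable 2 coda contains /m/ → not permitted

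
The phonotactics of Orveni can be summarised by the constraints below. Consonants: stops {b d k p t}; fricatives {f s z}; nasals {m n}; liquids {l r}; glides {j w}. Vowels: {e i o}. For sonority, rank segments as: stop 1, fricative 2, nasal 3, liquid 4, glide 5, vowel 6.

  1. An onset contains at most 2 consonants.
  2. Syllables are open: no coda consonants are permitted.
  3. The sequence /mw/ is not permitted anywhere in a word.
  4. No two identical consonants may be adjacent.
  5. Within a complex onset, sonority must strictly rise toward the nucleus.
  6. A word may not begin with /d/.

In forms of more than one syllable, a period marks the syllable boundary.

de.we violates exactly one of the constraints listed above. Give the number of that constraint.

6

de.we: word begins with /d/.
This is a violation of constraint 6: "A word may not begin with /d/."
The remaining constraints (1, 2, 3, 4, 5) are satisfied.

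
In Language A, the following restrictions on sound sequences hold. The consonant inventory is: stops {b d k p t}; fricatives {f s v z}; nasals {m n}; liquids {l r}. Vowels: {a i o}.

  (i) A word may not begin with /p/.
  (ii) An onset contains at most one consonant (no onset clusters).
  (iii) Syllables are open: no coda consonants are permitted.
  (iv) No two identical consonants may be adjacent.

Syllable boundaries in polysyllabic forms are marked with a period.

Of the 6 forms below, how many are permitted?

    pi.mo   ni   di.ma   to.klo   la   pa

pi.mo — violates constraint (i): word begins with /p/ → not permitted
ni — σ1 onset /n/, coda /∅/ ok → permitted
di.ma — σ1 onset /d/, coda /∅/ ok; σ2 onset /m/, coda /∅/ ok → permitted
to.klo — violates constraint (ii): syllable 2 onset /kl/ has 2 consonants (> 1) → not permitted
la — σ1 onset /l/, coda /∅/ ok → permitted
pa — violates constraint (i): word begins with /p/ → not permitted
Permitted: ni, di.ma, la → 3.

3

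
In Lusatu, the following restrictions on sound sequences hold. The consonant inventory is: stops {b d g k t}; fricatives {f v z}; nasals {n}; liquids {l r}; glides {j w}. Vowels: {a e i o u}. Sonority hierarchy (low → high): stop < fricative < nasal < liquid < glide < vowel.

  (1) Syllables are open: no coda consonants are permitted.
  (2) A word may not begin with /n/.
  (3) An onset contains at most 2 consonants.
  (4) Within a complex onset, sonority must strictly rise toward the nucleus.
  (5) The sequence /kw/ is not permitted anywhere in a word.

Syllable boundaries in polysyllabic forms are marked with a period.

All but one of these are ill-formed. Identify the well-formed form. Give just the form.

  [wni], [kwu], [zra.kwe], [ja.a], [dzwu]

[ja.a]

[wni] — violates constraint 4: syllable 1 onset /wn/: /w/ (glide, 5) → /n/ (nasal, 3) does not rise → ill-formed
[kwu] — violates constraint 5: contains banned sequence /kw/ → ill-formed
[zra.kwe] — violates constraint 5: contains banned sequence /kw/ → ill-formed
[ja.a] — σ1 onset /j/, coda /∅/ ok; σ2 onset /∅/, coda /∅/ ok → well-formed
[dzwu] — violates constraint 3: syllable 1 onset /dzw/ has 3 consonants (> 2) → ill-formed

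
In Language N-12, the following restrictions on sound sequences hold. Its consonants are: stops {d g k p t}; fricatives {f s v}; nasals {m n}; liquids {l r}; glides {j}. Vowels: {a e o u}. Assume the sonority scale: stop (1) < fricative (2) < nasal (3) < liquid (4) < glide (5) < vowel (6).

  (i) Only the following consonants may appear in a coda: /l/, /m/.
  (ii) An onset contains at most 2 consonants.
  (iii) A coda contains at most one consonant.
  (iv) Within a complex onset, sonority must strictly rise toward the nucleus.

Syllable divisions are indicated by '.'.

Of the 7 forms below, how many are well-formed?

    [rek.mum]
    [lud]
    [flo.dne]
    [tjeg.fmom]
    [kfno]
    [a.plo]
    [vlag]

2

[rek.mum] — violates constraint (i): syllable 1 coda contains /k/, which is not a licensed coda consonant → ill-formed
[lud] — violates constraint (i): syllable 1 coda contains /d/, which is not a licensed coda consonant → ill-formed
[flo.dne] — σ1 onset /fl/ (2→4 rises), coda /∅/ ok; σ2 onset /dn/ (1→3 rises), coda /∅/ ok → well-formed
[tjeg.fmom] — violates constraint (i): syllable 1 coda contains /g/, which is not a licensed coda consonant → ill-formed
[kfno] — violates constraint (ii): syllable 1 onset /kfn/ has 3 consonants (> 2) → ill-formed
[a.plo] — σ1 onset /∅/, coda /∅/ ok; σ2 onset /pl/ (1→4 rises), coda /∅/ ok → well-formed
[vlag] — violates constraint (i): syllable 1 coda contains /g/, which is not a licensed coda consonant → ill-formed
Well-formed: [flo.dne], [a.plo] → 2.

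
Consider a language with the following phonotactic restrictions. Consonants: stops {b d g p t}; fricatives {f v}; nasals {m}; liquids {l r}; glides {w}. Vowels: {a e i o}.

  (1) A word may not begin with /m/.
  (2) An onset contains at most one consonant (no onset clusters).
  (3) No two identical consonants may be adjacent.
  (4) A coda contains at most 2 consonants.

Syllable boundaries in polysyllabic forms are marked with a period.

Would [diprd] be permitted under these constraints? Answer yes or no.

no

[diprd] — violates constraint 4: syllable 1 coda /prd/ has 3 consonants (> 2) → not permitted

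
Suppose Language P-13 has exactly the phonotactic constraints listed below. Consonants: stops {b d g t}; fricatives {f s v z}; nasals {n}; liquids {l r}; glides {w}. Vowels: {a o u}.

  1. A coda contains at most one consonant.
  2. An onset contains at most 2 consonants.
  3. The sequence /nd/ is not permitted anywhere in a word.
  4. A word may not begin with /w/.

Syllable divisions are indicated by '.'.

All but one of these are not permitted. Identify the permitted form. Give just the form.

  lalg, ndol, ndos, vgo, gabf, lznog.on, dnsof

vgo

lalg — violates constraint 1: syllable 1 coda /lg/ has 2 consonants (> 1) → not permitted
ndol — violates constraint 3: contains banned sequence /nd/ → not permitted
ndos — violates constraint 3: contains banned sequence /nd/ → not permitted
vgo — σ1 onset /vg/ (2C), coda /∅/ ok → permitted
gabf — violates constraint 1: syllable 1 coda /bf/ has 2 consonants (> 1) → not permitted
lznog.on — violates constraint 2: syllable 1 onset /lzn/ has 3 consonants (> 2) → not permitted
dnsof — violates constraint 2: syllable 1 onset /dns/ has 3 consonants (> 2) → not permitted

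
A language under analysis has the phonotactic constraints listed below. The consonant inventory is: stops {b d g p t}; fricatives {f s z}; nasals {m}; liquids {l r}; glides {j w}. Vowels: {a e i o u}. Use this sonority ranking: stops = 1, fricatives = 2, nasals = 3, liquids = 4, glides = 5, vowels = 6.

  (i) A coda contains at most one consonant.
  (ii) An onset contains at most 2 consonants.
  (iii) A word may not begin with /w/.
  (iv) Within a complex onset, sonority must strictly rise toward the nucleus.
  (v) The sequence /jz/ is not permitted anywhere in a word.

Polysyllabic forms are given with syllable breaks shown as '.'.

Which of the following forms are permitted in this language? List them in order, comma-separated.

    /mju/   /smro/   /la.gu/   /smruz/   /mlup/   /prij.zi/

/mju/, /la.gu/, /mlup/

/mju/ — σ1 onset /mj/ (3→5 rises), coda /∅/ ok → permitted
/smro/ — violates constraint (ii): syllable 1 onset /smr/ has 3 consonants (> 2) → not permitted
/la.gu/ — σ1 onset /l/, coda /∅/ ok; σ2 onset /g/, coda /∅/ ok → permitted
/smruz/ — violates constraint (ii): syllable 1 onset /smr/ has 3 consonants (> 2) → not permitted
/mlup/ — σ1 onset /ml/ (3→4 rises), coda /p/ ok → permitted
/prij.zi/ — violates constraint (v): contains banned sequence /jz/ → not permitted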